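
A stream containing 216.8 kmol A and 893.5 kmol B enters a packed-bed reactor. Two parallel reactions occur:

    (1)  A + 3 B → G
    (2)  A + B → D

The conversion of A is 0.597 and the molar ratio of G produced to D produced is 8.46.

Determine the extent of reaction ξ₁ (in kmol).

Conversion of A: A consumed = 0.597 × 216.8 = 129.4 kmol = 1ξ₁ + 1ξ₂.
Selectivity: 1ξ₁ / (1ξ₂) = 8.46 → ξ₁ = 8.46 ξ₂.
Substitute: (1·8.46 + 1) ξ₂ = 129.4 → ξ₂ = 13.68 kmol, ξ₁ = 115.7 kmol.
Outlet amounts (n = n₀ + Σ ν·ξ):
  A: 216.8 − 1(115.7) − 1(13.68) = 87.37
  B: 893.5 − 3(115.7) − 1(13.68) = 532.6
  G: 0 + 1(115.7) = 115.7
  D: 0 + 1(13.68) = 13.68

ξ₁ = 116 kmol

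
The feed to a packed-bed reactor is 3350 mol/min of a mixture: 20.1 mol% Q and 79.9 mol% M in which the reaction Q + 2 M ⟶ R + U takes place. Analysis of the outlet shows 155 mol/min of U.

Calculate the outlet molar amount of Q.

For U: n = n₀ + 1ξ → 155 = 0 + 1ξ, giving ξ = 155 mol/min.
Outlet amounts (n = n₀ + ν ξ):
  Q: 673.4 − 1(155) = 518.4
  M: 2677 − 2(155) = 2367
  R: 0 + 1(155) = 155
  U: 0 + 1(155) = 155

518 mol/min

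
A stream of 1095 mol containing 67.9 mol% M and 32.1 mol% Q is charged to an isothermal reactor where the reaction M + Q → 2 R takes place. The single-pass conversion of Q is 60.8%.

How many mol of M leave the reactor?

Q reacted = 0.608 × 351.5 = 213.7 mol; ν_Q = −1, so ξ = 213.7/1 = 213.7 mol.
Outlet amounts (n = n₀ + ν ξ):
  M: 743.5 − 1(213.7) = 529.8
  Q: 351.5 − 1(213.7) = 137.8
  R: 0 + 2(213.7) = 427.4

530 mol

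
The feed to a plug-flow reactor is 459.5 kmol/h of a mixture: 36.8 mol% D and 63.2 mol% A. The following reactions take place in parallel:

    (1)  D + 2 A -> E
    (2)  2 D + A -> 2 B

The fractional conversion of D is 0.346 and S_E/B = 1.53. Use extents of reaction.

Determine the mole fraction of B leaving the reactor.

0.0613

Conversion of D: D consumed = 0.346 × 169.1 = 58.51 kmol/h = 1ξ₁ + 2ξ₂.
Selectivity: 1ξ₁ / (2ξ₂) = 1.53 → ξ₁ = 3.06 ξ₂.
Substitute: (1·3.06 + 2) ξ₂ = 58.51 → ξ₂ = 11.56 kmol/h, ξ₁ = 35.38 kmol/h.
Outlet amounts (n = n₀ + Σ ν·ξ):
  D: 169.1 − 1(35.38) − 2(11.56) = 110.6
  A: 290.4 − 2(35.38) − 1(11.56) = 208.1
  E: 0 + 1(35.38) = 35.38
  B: 0 + 2(11.56) = 23.13
Total out = 377.2 kmol/h; y_B = 23.13 / 377.2 = 0.06131.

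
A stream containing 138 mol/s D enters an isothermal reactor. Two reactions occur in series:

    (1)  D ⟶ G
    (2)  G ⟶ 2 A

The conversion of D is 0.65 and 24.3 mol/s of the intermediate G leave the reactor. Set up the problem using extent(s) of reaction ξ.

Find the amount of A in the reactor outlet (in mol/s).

131 mol/s

Conversion of D: D consumed = 1ξ₁ = 0.65 × 138 → ξ₁ = 89.7 mol/s.
G balance: n_G = 0 + 1ξ₁ − 1ξ₂ = 24.3 → ξ₂ = (1·89.7 − 24.3)/1 = 65.4 mol/s.
Outlet amounts (n = n₀ + Σ ν·ξ):
  D: 138 − 1(89.7) = 48.3
  G: 0 + 1(89.7) − 1(65.4) = 24.3
  A: 0 + 2(65.4) = 130.8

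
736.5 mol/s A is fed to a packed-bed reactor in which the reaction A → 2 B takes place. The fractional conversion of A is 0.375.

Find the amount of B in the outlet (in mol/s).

A reacted = 0.375 × 736.5 = 276.2 mol/s; ν_A = −1, so ξ = 276.2/1 = 276.2 mol/s.
Outlet amounts (n = n₀ + ν ξ):
  A: 736.5 − 1(276.2) = 460.3
  B: 0 + 2(276.2) = 552.4

552 mol/s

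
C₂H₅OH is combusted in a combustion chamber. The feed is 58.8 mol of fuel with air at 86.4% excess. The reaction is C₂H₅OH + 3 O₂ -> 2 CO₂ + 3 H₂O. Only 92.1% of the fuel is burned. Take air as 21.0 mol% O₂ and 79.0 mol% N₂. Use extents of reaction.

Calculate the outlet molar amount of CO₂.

108 mol

Stoichiometric O₂ = 3 × 58.8 = 176.4 mol; O₂ fed = 176.4 × 1.864 = 328.8 mol.
N₂ fed = 328.8 × 79/21 = 1237 mol.
Fuel reacted = 0.921 × 58.8 → ξ = 54.15 mol.
Outlet (n = n₀ + ν ξ):
  C₂H₅OH: 58.8 − 1(54.15) = 4.645
  O₂: 328.8 − 3(54.15) = 166.3
  N₂: 1237 (inert)
  CO₂: 0 + 2(54.15) = 108.3
  H₂O: 0 + 3(54.15) = 162.5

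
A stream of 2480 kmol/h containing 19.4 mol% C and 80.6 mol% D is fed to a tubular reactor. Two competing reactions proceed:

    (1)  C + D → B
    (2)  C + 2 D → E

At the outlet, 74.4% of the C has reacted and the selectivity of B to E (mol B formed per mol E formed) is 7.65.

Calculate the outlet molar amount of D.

Conversion of C: C consumed = 0.744 × 481.1 = 358 kmol/h = 1ξ₁ + 1ξ₂.
Selectivity: 1ξ₁ / (1ξ₂) = 7.65 → ξ₁ = 7.65 ξ₂.
Substitute: (1·7.65 + 1) ξ₂ = 358 → ξ₂ = 41.38 kmol/h, ξ₁ = 316.6 kmol/h.
Outlet amounts (n = n₀ + Σ ν·ξ):
  C: 481.1 − 1(316.6) − 1(41.38) = 123.2
  D: 1999 − 1(316.6) − 2(41.38) = 1600
  B: 0 + 1(316.6) = 316.6
  E: 0 + 1(41.38) = 41.38

1600 kmol/h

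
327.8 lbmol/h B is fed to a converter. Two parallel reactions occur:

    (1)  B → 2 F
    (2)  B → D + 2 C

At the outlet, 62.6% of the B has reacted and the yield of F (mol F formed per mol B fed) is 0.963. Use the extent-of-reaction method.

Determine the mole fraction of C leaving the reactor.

Yield of F: 2ξ₁ / 327.8 = 0.963 → ξ₁ = 157.8 lbmol/h.
Conversion of B: 1ξ₁ + 1ξ₂ = 0.626 × 327.8 = 205.2 → ξ₂ = 47.37 lbmol/h.
Outlet amounts (n = n₀ + Σ ν·ξ):
  B: 327.8 − 1(157.8) − 1(47.37) = 122.6
  F: 0 + 2(157.8) = 315.7
  D: 0 + 1(47.37) = 47.37
  C: 0 + 2(47.37) = 94.73
Total out = 580.4 lbmol/h; y_C = 94.73 / 580.4 = 0.1632.

0.163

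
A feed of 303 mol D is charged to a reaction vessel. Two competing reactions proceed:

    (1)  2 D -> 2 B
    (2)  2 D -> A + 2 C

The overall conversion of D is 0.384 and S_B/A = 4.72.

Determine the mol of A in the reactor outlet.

17.3 mol

Conversion of D: D consumed = 0.384 × 303 = 116.4 mol = 2ξ₁ + 2ξ₂.
Selectivity: 2ξ₁ / (1ξ₂) = 4.72 → ξ₁ = 2.36 ξ₂.
Substitute: (2·2.36 + 2) ξ₂ = 116.4 → ξ₂ = 17.31 mol, ξ₁ = 40.86 mol.
Outlet amounts (n = n₀ + Σ ν·ξ):
  D: 303 − 2(40.86) − 2(17.31) = 186.6
  B: 0 + 2(40.86) = 81.72
  A: 0 + 1(17.31) = 17.31
  C: 0 + 2(17.31) = 34.63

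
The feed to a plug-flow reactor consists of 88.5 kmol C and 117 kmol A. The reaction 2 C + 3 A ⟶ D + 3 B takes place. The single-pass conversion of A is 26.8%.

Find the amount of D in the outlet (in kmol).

A reacted = 0.268 × 117 = 31.36 kmol; ν_A = −3, so ξ = 31.36/3 = 10.45 kmol.
Outlet amounts (n = n₀ + ν ξ):
  C: 88.5 − 2(10.45) = 67.6
  A: 117 − 3(10.45) = 85.64
  D: 0 + 1(10.45) = 10.45
  B: 0 + 3(10.45) = 31.36

10.5 kmol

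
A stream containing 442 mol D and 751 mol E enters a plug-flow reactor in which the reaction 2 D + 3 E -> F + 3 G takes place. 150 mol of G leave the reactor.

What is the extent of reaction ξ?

ξ = 50 mol

For G: n = n₀ + 3ξ → 150 = 0 + 3ξ, giving ξ = 50 mol.
Outlet amounts (n = n₀ + ν ξ):
  D: 442 − 2(50) = 342
  E: 751 − 3(50) = 601
  F: 0 + 1(50) = 50
  G: 0 + 3(50) = 150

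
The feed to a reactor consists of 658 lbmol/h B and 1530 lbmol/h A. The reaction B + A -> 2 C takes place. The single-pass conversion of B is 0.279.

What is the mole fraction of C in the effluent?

0.168

B reacted = 0.279 × 658 = 183.6 lbmol/h; ν_B = −1, so ξ = 183.6/1 = 183.6 lbmol/h.
Outlet amounts (n = n₀ + ν ξ):
  B: 658 − 1(183.6) = 474.4
  A: 1530 − 1(183.6) = 1346
  C: 0 + 2(183.6) = 367.2
Total out = 2188 lbmol/h; y_C = 367.2 / 2188 = 0.1678.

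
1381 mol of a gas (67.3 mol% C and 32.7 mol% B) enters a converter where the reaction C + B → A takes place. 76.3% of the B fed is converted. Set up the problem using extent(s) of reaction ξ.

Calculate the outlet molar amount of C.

585 mol

B reacted = 0.763 × 451.6 = 344.6 mol; ν_B = −1, so ξ = 344.6/1 = 344.6 mol.
Outlet amounts (n = n₀ + ν ξ):
  C: 929.4 − 1(344.6) = 584.9
  B: 451.6 − 1(344.6) = 107
  A: 0 + 1(344.6) = 344.6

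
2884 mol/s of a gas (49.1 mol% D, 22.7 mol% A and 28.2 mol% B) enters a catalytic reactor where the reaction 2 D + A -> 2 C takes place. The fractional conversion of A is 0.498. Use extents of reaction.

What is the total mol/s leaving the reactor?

A reacted = 0.498 × 654.7 = 326 mol/s; ν_A = −1, so ξ = 326/1 = 326 mol/s.
Outlet amounts (n = n₀ + ν ξ):
  D: 1416 − 2(326) = 764
  A: 654.7 − 1(326) = 328.6
  C: 0 + 2(326) = 652
  B: 813.3 (inert)
Total out = 764 + 328.6 + 652 + 813.3 = 2558 mol/s.

2560 mol/s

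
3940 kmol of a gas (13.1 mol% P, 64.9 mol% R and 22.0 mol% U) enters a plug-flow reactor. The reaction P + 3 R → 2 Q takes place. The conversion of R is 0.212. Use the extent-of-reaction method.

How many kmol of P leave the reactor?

R reacted = 0.212 × 2557 = 542.1 kmol; ν_R = −3, so ξ = 542.1/3 = 180.7 kmol.
Outlet amounts (n = n₀ + ν ξ):
  P: 516.1 − 1(180.7) = 335.4
  R: 2557 − 3(180.7) = 2015
  Q: 0 + 2(180.7) = 361.4
  U: 866.8 (inert)

335 kmol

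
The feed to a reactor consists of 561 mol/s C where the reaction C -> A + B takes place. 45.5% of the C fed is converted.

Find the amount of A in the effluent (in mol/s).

C reacted = 0.455 × 561 = 255.3 mol/s; ν_C = −1, so ξ = 255.3/1 = 255.3 mol/s.
Outlet amounts (n = n₀ + ν ξ):
  C: 561 − 1(255.3) = 305.7
  A: 0 + 1(255.3) = 255.3
  B: 0 + 1(255.3) = 255.3

255 mol/s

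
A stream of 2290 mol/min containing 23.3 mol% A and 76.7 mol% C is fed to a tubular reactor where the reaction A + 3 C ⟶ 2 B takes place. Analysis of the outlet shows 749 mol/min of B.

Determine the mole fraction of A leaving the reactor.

0.103

For B: n = n₀ + 2ξ → 749 = 0 + 2ξ, giving ξ = 374.5 mol/min.
Outlet amounts (n = n₀ + ν ξ):
  A: 533.6 − 1(374.5) = 159.1
  C: 1756 − 3(374.5) = 632.9
  B: 0 + 2(374.5) = 749
Total out = 1541 mol/min; y_A = 159.1 / 1541 = 0.1032.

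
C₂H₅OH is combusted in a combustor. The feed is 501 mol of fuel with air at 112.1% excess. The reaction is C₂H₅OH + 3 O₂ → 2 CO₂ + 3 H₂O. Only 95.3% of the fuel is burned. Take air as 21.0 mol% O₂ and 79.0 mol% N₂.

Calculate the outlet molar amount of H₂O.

Stoichiometric O₂ = 3 × 501 = 1503 mol; O₂ fed = 1503 × 2.121 = 3188 mol.
N₂ fed = 3188 × 79/21 = 11990 mol.
Fuel reacted = 0.953 × 501 → ξ = 477.5 mol.
Outlet (n = n₀ + ν ξ):
  C₂H₅OH: 501 − 1(477.5) = 23.55
  O₂: 3188 − 3(477.5) = 1756
  N₂: 11990 (inert)
  CO₂: 0 + 2(477.5) = 954.9
  H₂O: 0 + 3(477.5) = 1432

1430 mol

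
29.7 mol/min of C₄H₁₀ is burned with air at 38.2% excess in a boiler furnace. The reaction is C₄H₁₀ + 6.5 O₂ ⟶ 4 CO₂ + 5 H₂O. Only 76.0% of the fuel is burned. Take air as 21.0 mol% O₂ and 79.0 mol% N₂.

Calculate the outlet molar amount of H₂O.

Stoichiometric O₂ = 6.5 × 29.7 = 193 mol/min; O₂ fed = 193 × 1.382 = 266.8 mol/min.
N₂ fed = 266.8 × 79/21 = 1004 mol/min.
Fuel reacted = 0.76 × 29.7 → ξ = 22.57 mol/min.
Outlet (n = n₀ + ν ξ):
  C₄H₁₀: 29.7 − 1(22.57) = 7.128
  O₂: 266.8 − 6.5(22.57) = 120.1
  N₂: 1004 (inert)
  CO₂: 0 + 4(22.57) = 90.29
  H₂O: 0 + 5(22.57) = 112.9

113 mol/min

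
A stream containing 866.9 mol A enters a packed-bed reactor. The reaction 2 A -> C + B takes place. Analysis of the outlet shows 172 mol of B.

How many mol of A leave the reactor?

523 mol

For B: n = n₀ + 1ξ → 172 = 0 + 1ξ, giving ξ = 172 mol.
Outlet amounts (n = n₀ + ν ξ):
  A: 866.9 − 2(172) = 522.9
  C: 0 + 1(172) = 172
  B: 0 + 1(172) = 172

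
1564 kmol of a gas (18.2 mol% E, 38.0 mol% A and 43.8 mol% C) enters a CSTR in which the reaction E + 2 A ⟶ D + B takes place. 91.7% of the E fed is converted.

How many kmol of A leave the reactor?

E reacted = 0.917 × 284.6 = 261 kmol; ν_E = −1, so ξ = 261/1 = 261 kmol.
Outlet amounts (n = n₀ + ν ξ):
  E: 284.6 − 1(261) = 23.63
  A: 594.3 − 2(261) = 72.28
  D: 0 + 1(261) = 261
  B: 0 + 1(261) = 261
  C: 685 (inert)

72.3 kmol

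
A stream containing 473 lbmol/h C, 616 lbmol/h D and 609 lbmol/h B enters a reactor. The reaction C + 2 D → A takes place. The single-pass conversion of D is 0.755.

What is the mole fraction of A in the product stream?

0.189

D reacted = 0.755 × 616 = 465.1 lbmol/h; ν_D = −2, so ξ = 465.1/2 = 232.5 lbmol/h.
Outlet amounts (n = n₀ + ν ξ):
  C: 473 − 1(232.5) = 240.5
  D: 616 − 2(232.5) = 150.9
  A: 0 + 1(232.5) = 232.5
  B: 609 (inert)
Total out = 1233 lbmol/h; y_A = 232.5 / 1233 = 0.1886.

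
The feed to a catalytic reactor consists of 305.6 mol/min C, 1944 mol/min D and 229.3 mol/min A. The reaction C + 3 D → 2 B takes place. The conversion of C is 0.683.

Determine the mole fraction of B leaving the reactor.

0.203

C reacted = 0.683 × 305.6 = 208.7 mol/min; ν_C = −1, so ξ = 208.7/1 = 208.7 mol/min.
Outlet amounts (n = n₀ + ν ξ):
  C: 305.6 − 1(208.7) = 96.88
  D: 1944 − 3(208.7) = 1318
  B: 0 + 2(208.7) = 417.4
  A: 229.3 (inert)
Total out = 2061 mol/min; y_B = 417.4 / 2061 = 0.2025.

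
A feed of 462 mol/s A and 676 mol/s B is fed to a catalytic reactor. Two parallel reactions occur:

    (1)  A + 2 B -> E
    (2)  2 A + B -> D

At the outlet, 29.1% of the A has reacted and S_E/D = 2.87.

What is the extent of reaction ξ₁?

ξ₁ = 79.2 mol/s

Conversion of A: A consumed = 0.291 × 462 = 134.4 mol/s = 1ξ₁ + 2ξ₂.
Selectivity: 1ξ₁ / (1ξ₂) = 2.87 → ξ₁ = 2.87 ξ₂.
Substitute: (1·2.87 + 2) ξ₂ = 134.4 → ξ₂ = 27.61 mol/s, ξ₁ = 79.23 mol/s.
Outlet amounts (n = n₀ + Σ ν·ξ):
  A: 462 − 1(79.23) − 2(27.61) = 327.6
  B: 676 − 2(79.23) − 1(27.61) = 489.9
  E: 0 + 1(79.23) = 79.23
  D: 0 + 1(27.61) = 27.61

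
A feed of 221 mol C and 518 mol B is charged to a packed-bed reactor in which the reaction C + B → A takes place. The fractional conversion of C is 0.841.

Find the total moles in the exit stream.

553 mol

C reacted = 0.841 × 221 = 185.9 mol; ν_C = −1, so ξ = 185.9/1 = 185.9 mol.
Outlet amounts (n = n₀ + ν ξ):
  C: 221 − 1(185.9) = 35.14
  B: 518 − 1(185.9) = 332.1
  A: 0 + 1(185.9) = 185.9
Total out = 35.14 + 332.1 + 185.9 = 553.1 mol.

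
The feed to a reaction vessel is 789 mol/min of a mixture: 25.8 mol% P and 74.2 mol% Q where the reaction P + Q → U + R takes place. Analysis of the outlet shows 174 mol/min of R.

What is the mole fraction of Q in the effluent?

For R: n = n₀ + 1ξ → 174 = 0 + 1ξ, giving ξ = 174 mol/min.
Outlet amounts (n = n₀ + ν ξ):
  P: 203.6 − 1(174) = 29.56
  Q: 585.4 − 1(174) = 411.4
  U: 0 + 1(174) = 174
  R: 0 + 1(174) = 174
Total out = 789 mol/min; y_Q = 411.4 / 789 = 0.5215.

0.521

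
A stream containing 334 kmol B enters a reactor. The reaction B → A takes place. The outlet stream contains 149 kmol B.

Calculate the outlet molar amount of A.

185 kmol

For B: n = n₀ − 1ξ → 149 = 334 − 1ξ, giving ξ = 185 kmol.
Outlet amounts (n = n₀ + ν ξ):
  B: 334 − 1(185) = 149
  A: 0 + 1(185) = 185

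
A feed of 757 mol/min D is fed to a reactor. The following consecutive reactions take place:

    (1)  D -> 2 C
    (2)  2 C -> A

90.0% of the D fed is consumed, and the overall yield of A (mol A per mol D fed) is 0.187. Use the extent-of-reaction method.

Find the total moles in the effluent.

1300 mol/min

Conversion of D: D consumed = 1ξ₁ = 0.9 × 757 → ξ₁ = 681.3 mol/min.
Yield of A: 1ξ₂ / 757 = 0.187 → ξ₂ = 141.6 mol/min.
Outlet amounts (n = n₀ + Σ ν·ξ):
  D: 757 − 1(681.3) = 75.7
  C: 0 + 2(681.3) − 2(141.6) = 1079
  A: 0 + 1(141.6) = 141.6
Total out = 75.7 + 1079 + 141.6 = 1297 mol/min.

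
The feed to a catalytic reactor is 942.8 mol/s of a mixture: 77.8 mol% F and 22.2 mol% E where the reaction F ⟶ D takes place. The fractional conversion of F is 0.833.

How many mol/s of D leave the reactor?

611 mol/s

F reacted = 0.833 × 733.5 = 611 mol/s; ν_F = −1, so ξ = 611/1 = 611 mol/s.
Outlet amounts (n = n₀ + ν ξ):
  F: 733.5 − 1(611) = 122.5
  D: 0 + 1(611) = 611
  E: 209.3 (inert)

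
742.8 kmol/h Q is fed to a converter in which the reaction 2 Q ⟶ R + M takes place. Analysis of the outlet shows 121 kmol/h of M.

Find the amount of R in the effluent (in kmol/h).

121 kmol/h

For M: n = n₀ + 1ξ → 121 = 0 + 1ξ, giving ξ = 121 kmol/h.
Outlet amounts (n = n₀ + ν ξ):
  Q: 742.8 − 2(121) = 500.8
  R: 0 + 1(121) = 121
  M: 0 + 1(121) = 121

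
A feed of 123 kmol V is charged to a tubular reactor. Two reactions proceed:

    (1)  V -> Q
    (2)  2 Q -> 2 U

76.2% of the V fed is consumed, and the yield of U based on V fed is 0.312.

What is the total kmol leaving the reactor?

Conversion of V: V consumed = 1ξ₁ = 0.762 × 123 → ξ₁ = 93.73 kmol.
Yield of U: 2ξ₂ / 123 = 0.312 → ξ₂ = 19.19 kmol.
Outlet amounts (n = n₀ + Σ ν·ξ):
  V: 123 − 1(93.73) = 29.27
  Q: 0 + 1(93.73) − 2(19.19) = 55.35
  U: 0 + 2(19.19) = 38.38
Total out = 29.27 + 55.35 + 38.38 = 123 kmol.

123 kmol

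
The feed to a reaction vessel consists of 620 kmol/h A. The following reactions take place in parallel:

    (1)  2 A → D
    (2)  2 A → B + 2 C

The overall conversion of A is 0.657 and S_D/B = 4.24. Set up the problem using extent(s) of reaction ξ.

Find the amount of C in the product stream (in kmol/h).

77.7 kmol/h

Conversion of A: A consumed = 0.657 × 620 = 407.3 kmol/h = 2ξ₁ + 2ξ₂.
Selectivity: 1ξ₁ / (1ξ₂) = 4.24 → ξ₁ = 4.24 ξ₂.
Substitute: (2·4.24 + 2) ξ₂ = 407.3 → ξ₂ = 38.87 kmol/h, ξ₁ = 164.8 kmol/h.
Outlet amounts (n = n₀ + Σ ν·ξ):
  A: 620 − 2(164.8) − 2(38.87) = 212.7
  D: 0 + 1(164.8) = 164.8
  B: 0 + 1(38.87) = 38.87
  C: 0 + 2(38.87) = 77.74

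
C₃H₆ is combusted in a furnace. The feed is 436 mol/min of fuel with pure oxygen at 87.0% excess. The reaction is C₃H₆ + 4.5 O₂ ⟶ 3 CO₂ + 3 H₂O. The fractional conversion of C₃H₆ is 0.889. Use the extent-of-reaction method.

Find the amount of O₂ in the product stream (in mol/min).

Stoichiometric O₂ = 4.5 × 436 = 1962 mol/min; O₂ fed = 1962 × 1.870 = 3669 mol/min.
Fuel reacted = 0.889 × 436 → ξ = 387.6 mol/min.
Outlet (n = n₀ + ν ξ):
  C₃H₆: 436 − 1(387.6) = 48.4
  O₂: 3669 − 4.5(387.6) = 1925
  CO₂: 0 + 3(387.6) = 1163
  H₂O: 0 + 3(387.6) = 1163

1920 mol/min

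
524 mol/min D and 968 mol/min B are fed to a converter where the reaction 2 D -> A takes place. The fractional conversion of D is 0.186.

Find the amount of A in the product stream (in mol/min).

48.7 mol/min

D reacted = 0.186 × 524 = 97.46 mol/min; ν_D = −2, so ξ = 97.46/2 = 48.73 mol/min.
Outlet amounts (n = n₀ + ν ξ):
  D: 524 − 2(48.73) = 426.5
  A: 0 + 1(48.73) = 48.73
  B: 968 (inert)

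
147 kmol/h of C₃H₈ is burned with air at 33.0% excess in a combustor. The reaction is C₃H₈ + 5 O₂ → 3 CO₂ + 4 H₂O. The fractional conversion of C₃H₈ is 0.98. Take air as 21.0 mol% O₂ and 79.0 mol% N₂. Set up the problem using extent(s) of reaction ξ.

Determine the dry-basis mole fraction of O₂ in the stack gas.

0.0589

Stoichiometric O₂ = 5 × 147 = 735 kmol/h; O₂ fed = 735 × 1.330 = 977.6 kmol/h.
N₂ fed = 977.6 × 79/21 = 3677 kmol/h.
Fuel reacted = 0.98 × 147 → ξ = 144.1 kmol/h.
Outlet (n = n₀ + ν ξ):
  C₃H₈: 147 − 1(144.1) = 2.94
  O₂: 977.6 − 5(144.1) = 257.3
  N₂: 3677 (inert)
  CO₂: 0 + 3(144.1) = 432.2
  H₂O: 0 + 4(144.1) = 576.2
Dry total = 4370 kmol/h; y_O₂ (dry) = 257.3 / 4370 = 0.05887.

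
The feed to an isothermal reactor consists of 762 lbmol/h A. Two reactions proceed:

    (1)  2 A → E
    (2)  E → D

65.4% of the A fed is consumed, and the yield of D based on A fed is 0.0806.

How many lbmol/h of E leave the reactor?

Conversion of A: A consumed = 2ξ₁ = 0.654 × 762 → ξ₁ = 249.2 lbmol/h.
Yield of D: 1ξ₂ / 762 = 0.0806 → ξ₂ = 61.42 lbmol/h.
Outlet amounts (n = n₀ + Σ ν·ξ):
  A: 762 − 2(249.2) = 263.7
  E: 0 + 1(249.2) − 1(61.42) = 187.8
  D: 0 + 1(61.42) = 61.42

188 lbmol/h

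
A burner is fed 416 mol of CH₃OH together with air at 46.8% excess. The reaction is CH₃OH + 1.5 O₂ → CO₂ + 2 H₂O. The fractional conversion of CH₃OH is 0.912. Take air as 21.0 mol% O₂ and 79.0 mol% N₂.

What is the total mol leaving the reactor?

4970 mol

Stoichiometric O₂ = 1.5 × 416 = 624 mol; O₂ fed = 624 × 1.468 = 916 mol.
N₂ fed = 916 × 79/21 = 3446 mol.
Fuel reacted = 0.912 × 416 → ξ = 379.4 mol.
Outlet (n = n₀ + ν ξ):
  CH₃OH: 416 − 1(379.4) = 36.61
  O₂: 916 − 1.5(379.4) = 346.9
  N₂: 3446 (inert)
  CO₂: 0 + 1(379.4) = 379.4
  H₂O: 0 + 2(379.4) = 758.8
Total out = 36.61 + 346.9 + 3446 + 379.4 + 758.8 = 4968 mol.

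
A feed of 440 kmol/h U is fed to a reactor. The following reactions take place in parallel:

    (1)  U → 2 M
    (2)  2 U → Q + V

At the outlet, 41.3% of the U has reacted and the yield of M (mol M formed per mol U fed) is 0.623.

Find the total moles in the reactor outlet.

577 kmol/h

Yield of M: 2ξ₁ / 440 = 0.623 → ξ₁ = 137.1 kmol/h.
Conversion of U: 1ξ₁ + 2ξ₂ = 0.413 × 440 = 181.7 → ξ₂ = 22.33 kmol/h.
Outlet amounts (n = n₀ + Σ ν·ξ):
  U: 440 − 1(137.1) − 2(22.33) = 258.3
  M: 0 + 2(137.1) = 274.1
  Q: 0 + 1(22.33) = 22.33
  V: 0 + 1(22.33) = 22.33
Total out = 258.3 + 274.1 + 22.33 + 22.33 = 577.1 kmol/h.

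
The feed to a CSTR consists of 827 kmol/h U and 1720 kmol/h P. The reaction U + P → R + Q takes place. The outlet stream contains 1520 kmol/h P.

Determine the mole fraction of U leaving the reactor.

0.246

For P: n = n₀ − 1ξ → 1520 = 1720 − 1ξ, giving ξ = 200 kmol/h.
Outlet amounts (n = n₀ + ν ξ):
  U: 827 − 1(200) = 627
  P: 1720 − 1(200) = 1520
  R: 0 + 1(200) = 200
  Q: 0 + 1(200) = 200
Total out = 2547 kmol/h; y_U = 627 / 2547 = 0.2462.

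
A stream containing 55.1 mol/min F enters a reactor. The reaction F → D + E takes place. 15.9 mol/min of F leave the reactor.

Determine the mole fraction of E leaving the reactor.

For F: n = n₀ − 1ξ → 15.9 = 55.1 − 1ξ, giving ξ = 39.2 mol/min.
Outlet amounts (n = n₀ + ν ξ):
  F: 55.1 − 1(39.2) = 15.9
  D: 0 + 1(39.2) = 39.2
  E: 0 + 1(39.2) = 39.2
Total out = 94.3 mol/min; y_E = 39.2 / 94.3 = 0.4157.

0.416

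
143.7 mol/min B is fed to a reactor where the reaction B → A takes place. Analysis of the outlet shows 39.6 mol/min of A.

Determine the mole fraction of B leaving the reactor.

0.724

For A: n = n₀ + 1ξ → 39.6 = 0 + 1ξ, giving ξ = 39.6 mol/min.
Outlet amounts (n = n₀ + ν ξ):
  B: 143.7 − 1(39.6) = 104.1
  A: 0 + 1(39.6) = 39.6
Total out = 143.7 mol/min; y_B = 104.1 / 143.7 = 0.7244.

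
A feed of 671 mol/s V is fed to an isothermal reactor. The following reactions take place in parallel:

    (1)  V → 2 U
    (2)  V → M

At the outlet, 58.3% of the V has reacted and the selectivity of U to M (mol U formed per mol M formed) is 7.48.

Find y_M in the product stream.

0.0842

Conversion of V: V consumed = 0.583 × 671 = 391.2 mol/s = 1ξ₁ + 1ξ₂.
Selectivity: 2ξ₁ / (1ξ₂) = 7.48 → ξ₁ = 3.74 ξ₂.
Substitute: (1·3.74 + 1) ξ₂ = 391.2 → ξ₂ = 82.53 mol/s, ξ₁ = 308.7 mol/s.
Outlet amounts (n = n₀ + Σ ν·ξ):
  V: 671 − 1(308.7) − 1(82.53) = 279.8
  U: 0 + 2(308.7) = 617.3
  M: 0 + 1(82.53) = 82.53
Total out = 979.7 mol/s; y_M = 82.53 / 979.7 = 0.08424.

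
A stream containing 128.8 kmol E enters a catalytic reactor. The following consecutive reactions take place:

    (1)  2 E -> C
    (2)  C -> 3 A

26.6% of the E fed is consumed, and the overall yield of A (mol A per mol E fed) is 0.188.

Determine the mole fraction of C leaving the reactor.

0.0709

Conversion of E: E consumed = 2ξ₁ = 0.266 × 128.8 → ξ₁ = 17.13 kmol.
Yield of A: 3ξ₂ / 128.8 = 0.188 → ξ₂ = 8.071 kmol.
Outlet amounts (n = n₀ + Σ ν·ξ):
  E: 128.8 − 2(17.13) = 94.54
  C: 0 + 1(17.13) − 1(8.071) = 9.059
  A: 0 + 3(8.071) = 24.21
Total out = 127.8 kmol; y_C = 9.059 / 127.8 = 0.07088.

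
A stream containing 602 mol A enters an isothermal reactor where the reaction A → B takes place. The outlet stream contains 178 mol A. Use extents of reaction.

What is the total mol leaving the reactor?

602 mol

For A: n = n₀ − 1ξ → 178 = 602 − 1ξ, giving ξ = 424 mol.
Outlet amounts (n = n₀ + ν ξ):
  A: 602 − 1(424) = 178
  B: 0 + 1(424) = 424
Total out = 178 + 424 = 602 mol.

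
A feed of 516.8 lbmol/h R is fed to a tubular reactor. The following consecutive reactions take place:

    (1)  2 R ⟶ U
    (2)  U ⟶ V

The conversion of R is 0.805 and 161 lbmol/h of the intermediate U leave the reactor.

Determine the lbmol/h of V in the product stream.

47 lbmol/h

Conversion of R: R consumed = 2ξ₁ = 0.805 × 516.8 → ξ₁ = 208 lbmol/h.
U balance: n_U = 0 + 1ξ₁ − 1ξ₂ = 161 → ξ₂ = (1·208 − 161)/1 = 47.01 lbmol/h.
Outlet amounts (n = n₀ + Σ ν·ξ):
  R: 516.8 − 2(208) = 100.8
  U: 0 + 1(208) − 1(47.01) = 161
  V: 0 + 1(47.01) = 47.01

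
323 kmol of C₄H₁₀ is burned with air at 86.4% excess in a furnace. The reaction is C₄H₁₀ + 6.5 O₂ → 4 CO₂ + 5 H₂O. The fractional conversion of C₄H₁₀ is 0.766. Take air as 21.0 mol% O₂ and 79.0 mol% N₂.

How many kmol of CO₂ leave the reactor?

990 kmol

Stoichiometric O₂ = 6.5 × 323 = 2100 kmol; O₂ fed = 2100 × 1.864 = 3913 kmol.
N₂ fed = 3913 × 79/21 = 14720 kmol.
Fuel reacted = 0.766 × 323 → ξ = 247.4 kmol.
Outlet (n = n₀ + ν ξ):
  C₄H₁₀: 323 − 1(247.4) = 75.58
  O₂: 3913 − 6.5(247.4) = 2305
  N₂: 14720 (inert)
  CO₂: 0 + 4(247.4) = 989.7
  H₂O: 0 + 5(247.4) = 1237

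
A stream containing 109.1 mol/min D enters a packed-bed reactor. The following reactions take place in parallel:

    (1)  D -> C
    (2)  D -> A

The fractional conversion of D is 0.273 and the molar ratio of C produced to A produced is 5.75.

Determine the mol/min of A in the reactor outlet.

4.41 mol/min

Conversion of D: D consumed = 0.273 × 109.1 = 29.78 mol/min = 1ξ₁ + 1ξ₂.
Selectivity: 1ξ₁ / (1ξ₂) = 5.75 → ξ₁ = 5.75 ξ₂.
Substitute: (1·5.75 + 1) ξ₂ = 29.78 → ξ₂ = 4.412 mol/min, ξ₁ = 25.37 mol/min.
Outlet amounts (n = n₀ + Σ ν·ξ):
  D: 109.1 − 1(25.37) − 1(4.412) = 79.32
  C: 0 + 1(25.37) = 25.37
  A: 0 + 1(4.412) = 4.412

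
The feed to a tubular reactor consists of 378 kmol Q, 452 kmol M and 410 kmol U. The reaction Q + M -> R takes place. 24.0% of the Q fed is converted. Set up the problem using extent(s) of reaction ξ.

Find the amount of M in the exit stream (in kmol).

Q reacted = 0.24 × 378 = 90.72 kmol; ν_Q = −1, so ξ = 90.72/1 = 90.72 kmol.
Outlet amounts (n = n₀ + ν ξ):
  Q: 378 − 1(90.72) = 287.3
  M: 452 − 1(90.72) = 361.3
  R: 0 + 1(90.72) = 90.72
  U: 410 (inert)

361 kmol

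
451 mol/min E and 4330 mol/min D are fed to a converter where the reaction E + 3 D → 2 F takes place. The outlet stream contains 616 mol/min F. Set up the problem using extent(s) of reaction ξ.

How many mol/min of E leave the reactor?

143 mol/min

For F: n = n₀ + 2ξ → 616 = 0 + 2ξ, giving ξ = 308 mol/min.
Outlet amounts (n = n₀ + ν ξ):
  E: 451 − 1(308) = 143
  D: 4330 − 3(308) = 3406
  F: 0 + 2(308) = 616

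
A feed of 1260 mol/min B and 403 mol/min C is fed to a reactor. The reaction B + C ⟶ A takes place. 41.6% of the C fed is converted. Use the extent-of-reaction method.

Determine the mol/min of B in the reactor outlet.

C reacted = 0.416 × 403 = 167.6 mol/min; ν_C = −1, so ξ = 167.6/1 = 167.6 mol/min.
Outlet amounts (n = n₀ + ν ξ):
  B: 1260 − 1(167.6) = 1092
  C: 403 − 1(167.6) = 235.4
  A: 0 + 1(167.6) = 167.6

1090 mol/min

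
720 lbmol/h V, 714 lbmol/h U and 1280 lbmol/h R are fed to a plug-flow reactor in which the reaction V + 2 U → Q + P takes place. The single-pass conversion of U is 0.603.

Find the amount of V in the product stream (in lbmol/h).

U reacted = 0.603 × 714 = 430.5 lbmol/h; ν_U = −2, so ξ = 430.5/2 = 215.3 lbmol/h.
Outlet amounts (n = n₀ + ν ξ):
  V: 720 − 1(215.3) = 504.7
  U: 714 − 2(215.3) = 283.5
  Q: 0 + 1(215.3) = 215.3
  P: 0 + 1(215.3) = 215.3
  R: 1280 (inert)

505 lbmol/h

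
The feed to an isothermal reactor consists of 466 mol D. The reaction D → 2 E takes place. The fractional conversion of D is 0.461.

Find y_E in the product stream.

0.631

D reacted = 0.461 × 466 = 214.8 mol; ν_D = −1, so ξ = 214.8/1 = 214.8 mol.
Outlet amounts (n = n₀ + ν ξ):
  D: 466 − 1(214.8) = 251.2
  E: 0 + 2(214.8) = 429.7
Total out = 680.8 mol; y_E = 429.7 / 680.8 = 0.6311.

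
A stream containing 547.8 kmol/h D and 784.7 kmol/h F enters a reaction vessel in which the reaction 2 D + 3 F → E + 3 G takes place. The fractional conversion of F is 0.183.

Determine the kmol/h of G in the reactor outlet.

144 kmol/h

F reacted = 0.183 × 784.7 = 143.6 kmol/h; ν_F = −3, so ξ = 143.6/3 = 47.87 kmol/h.
Outlet amounts (n = n₀ + ν ξ):
  D: 547.8 − 2(47.87) = 452.1
  F: 784.7 − 3(47.87) = 641.1
  E: 0 + 1(47.87) = 47.87
  G: 0 + 3(47.87) = 143.6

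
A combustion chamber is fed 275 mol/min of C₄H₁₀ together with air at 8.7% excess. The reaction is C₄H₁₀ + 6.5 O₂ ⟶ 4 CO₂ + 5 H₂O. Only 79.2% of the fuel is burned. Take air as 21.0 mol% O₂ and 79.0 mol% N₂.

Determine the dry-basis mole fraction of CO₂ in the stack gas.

Stoichiometric O₂ = 6.5 × 275 = 1788 mol/min; O₂ fed = 1788 × 1.087 = 1943 mol/min.
N₂ fed = 1943 × 79/21 = 7309 mol/min.
Fuel reacted = 0.792 × 275 → ξ = 217.8 mol/min.
Outlet (n = n₀ + ν ξ):
  C₄H₁₀: 275 − 1(217.8) = 57.2
  O₂: 1943 − 6.5(217.8) = 527.3
  N₂: 7309 (inert)
  CO₂: 0 + 4(217.8) = 871.2
  H₂O: 0 + 5(217.8) = 1089
Dry total = 8765 mol/min; y_CO₂ (dry) = 871.2 / 8765 = 0.09939.

0.0994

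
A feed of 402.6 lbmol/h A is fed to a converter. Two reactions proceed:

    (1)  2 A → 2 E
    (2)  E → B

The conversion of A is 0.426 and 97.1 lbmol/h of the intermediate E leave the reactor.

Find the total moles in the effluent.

Conversion of A: A consumed = 2ξ₁ = 0.426 × 402.6 → ξ₁ = 85.75 lbmol/h.
E balance: n_E = 0 + 2ξ₁ − 1ξ₂ = 97.1 → ξ₂ = (2·85.75 − 97.1)/1 = 74.41 lbmol/h.
Outlet amounts (n = n₀ + Σ ν·ξ):
  A: 402.6 − 2(85.75) = 231.1
  E: 0 + 2(85.75) − 1(74.41) = 97.1
  B: 0 + 1(74.41) = 74.41
Total out = 231.1 + 97.1 + 74.41 = 402.6 lbmol/h.

403 lbmol/h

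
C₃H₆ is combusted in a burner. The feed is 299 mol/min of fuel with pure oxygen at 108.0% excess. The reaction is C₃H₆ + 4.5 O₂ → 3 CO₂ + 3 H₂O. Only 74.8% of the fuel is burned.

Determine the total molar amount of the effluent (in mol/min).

Stoichiometric O₂ = 4.5 × 299 = 1346 mol/min; O₂ fed = 1346 × 2.080 = 2799 mol/min.
Fuel reacted = 0.748 × 299 → ξ = 223.7 mol/min.
Outlet (n = n₀ + ν ξ):
  C₃H₆: 299 − 1(223.7) = 75.35
  O₂: 2799 − 4.5(223.7) = 1792
  CO₂: 0 + 3(223.7) = 671
  H₂O: 0 + 3(223.7) = 671
Total out = 75.35 + 1792 + 671 + 671 = 3209 mol/min.

3210 mol/min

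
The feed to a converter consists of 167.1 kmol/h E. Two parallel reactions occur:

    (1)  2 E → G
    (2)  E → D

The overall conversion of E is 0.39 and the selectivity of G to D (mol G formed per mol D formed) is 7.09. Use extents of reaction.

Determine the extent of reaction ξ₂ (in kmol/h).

Conversion of E: E consumed = 0.39 × 167.1 = 65.17 kmol/h = 2ξ₁ + 1ξ₂.
Selectivity: 1ξ₁ / (1ξ₂) = 7.09 → ξ₁ = 7.09 ξ₂.
Substitute: (2·7.09 + 1) ξ₂ = 65.17 → ξ₂ = 4.293 kmol/h, ξ₁ = 30.44 kmol/h.
Outlet amounts (n = n₀ + Σ ν·ξ):
  E: 167.1 − 2(30.44) − 1(4.293) = 101.9
  G: 0 + 1(30.44) = 30.44
  D: 0 + 1(4.293) = 4.293

ξ₂ = 4.29 kmol/h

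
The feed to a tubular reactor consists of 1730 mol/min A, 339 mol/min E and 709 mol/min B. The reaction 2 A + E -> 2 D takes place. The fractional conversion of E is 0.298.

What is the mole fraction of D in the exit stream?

0.0755

E reacted = 0.298 × 339 = 101 mol/min; ν_E = −1, so ξ = 101/1 = 101 mol/min.
Outlet amounts (n = n₀ + ν ξ):
  A: 1730 − 2(101) = 1528
  E: 339 − 1(101) = 238
  D: 0 + 2(101) = 202
  B: 709 (inert)
Total out = 2677 mol/min; y_D = 202 / 2677 = 0.07547.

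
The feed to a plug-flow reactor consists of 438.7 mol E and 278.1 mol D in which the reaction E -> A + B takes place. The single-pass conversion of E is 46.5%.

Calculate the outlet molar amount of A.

204 mol

E reacted = 0.465 × 438.7 = 204 mol; ν_E = −1, so ξ = 204/1 = 204 mol.
Outlet amounts (n = n₀ + ν ξ):
  E: 438.7 − 1(204) = 234.7
  A: 0 + 1(204) = 204
  B: 0 + 1(204) = 204
  D: 278.1 (inert)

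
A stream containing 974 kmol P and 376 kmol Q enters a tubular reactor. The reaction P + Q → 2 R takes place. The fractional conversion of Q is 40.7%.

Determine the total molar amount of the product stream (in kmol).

Q reacted = 0.407 × 376 = 153 kmol; ν_Q = −1, so ξ = 153/1 = 153 kmol.
Outlet amounts (n = n₀ + ν ξ):
  P: 974 − 1(153) = 821
  Q: 376 − 1(153) = 223
  R: 0 + 2(153) = 306.1
Total out = 821 + 223 + 306.1 = 1350 kmol.

1350 kmol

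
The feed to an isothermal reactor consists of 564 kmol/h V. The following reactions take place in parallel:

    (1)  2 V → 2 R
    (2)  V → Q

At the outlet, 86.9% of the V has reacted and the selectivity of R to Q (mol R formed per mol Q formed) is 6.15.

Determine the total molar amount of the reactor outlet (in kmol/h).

564 kmol/h

Conversion of V: V consumed = 0.869 × 564 = 490.1 kmol/h = 2ξ₁ + 1ξ₂.
Selectivity: 2ξ₁ / (1ξ₂) = 6.15 → ξ₁ = 3.075 ξ₂.
Substitute: (2·3.075 + 1) ξ₂ = 490.1 → ξ₂ = 68.55 kmol/h, ξ₁ = 210.8 kmol/h.
Outlet amounts (n = n₀ + Σ ν·ξ):
  V: 564 − 2(210.8) − 1(68.55) = 73.88
  R: 0 + 2(210.8) = 421.6
  Q: 0 + 1(68.55) = 68.55
Total out = 73.88 + 421.6 + 68.55 = 564 kmol/h.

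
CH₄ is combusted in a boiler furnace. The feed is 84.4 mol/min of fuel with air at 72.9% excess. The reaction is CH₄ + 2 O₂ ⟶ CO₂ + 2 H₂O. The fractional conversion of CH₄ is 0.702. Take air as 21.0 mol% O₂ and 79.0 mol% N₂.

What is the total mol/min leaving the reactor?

1470 mol/min

Stoichiometric O₂ = 2 × 84.4 = 168.8 mol/min; O₂ fed = 168.8 × 1.729 = 291.9 mol/min.
N₂ fed = 291.9 × 79/21 = 1098 mol/min.
Fuel reacted = 0.702 × 84.4 → ξ = 59.25 mol/min.
Outlet (n = n₀ + ν ξ):
  CH₄: 84.4 − 1(59.25) = 25.15
  O₂: 291.9 − 2(59.25) = 173.4
  N₂: 1098 (inert)
  CO₂: 0 + 1(59.25) = 59.25
  H₂O: 0 + 2(59.25) = 118.5
Total out = 25.15 + 173.4 + 1098 + 59.25 + 118.5 = 1474 mol/min.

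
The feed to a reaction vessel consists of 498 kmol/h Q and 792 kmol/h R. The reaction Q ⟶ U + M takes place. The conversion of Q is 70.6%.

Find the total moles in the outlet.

Q reacted = 0.706 × 498 = 351.6 kmol/h; ν_Q = −1, so ξ = 351.6/1 = 351.6 kmol/h.
Outlet amounts (n = n₀ + ν ξ):
  Q: 498 − 1(351.6) = 146.4
  U: 0 + 1(351.6) = 351.6
  M: 0 + 1(351.6) = 351.6
  R: 792 (inert)
Total out = 146.4 + 351.6 + 351.6 + 792 = 1642 kmol/h.

1640 kmol/h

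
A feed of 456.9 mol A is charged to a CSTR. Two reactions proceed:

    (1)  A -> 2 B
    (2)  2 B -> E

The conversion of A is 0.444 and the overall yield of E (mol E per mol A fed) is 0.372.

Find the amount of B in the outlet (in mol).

65.8 mol

Conversion of A: A consumed = 1ξ₁ = 0.444 × 456.9 → ξ₁ = 202.9 mol.
Yield of E: 1ξ₂ / 456.9 = 0.372 → ξ₂ = 170 mol.
Outlet amounts (n = n₀ + Σ ν·ξ):
  A: 456.9 − 1(202.9) = 254
  B: 0 + 2(202.9) − 2(170) = 65.79
  E: 0 + 1(170) = 170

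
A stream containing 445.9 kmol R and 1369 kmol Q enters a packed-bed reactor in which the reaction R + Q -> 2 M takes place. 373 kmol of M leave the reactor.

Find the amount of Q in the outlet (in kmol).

1180 kmol

For M: n = n₀ + 2ξ → 373 = 0 + 2ξ, giving ξ = 186.5 kmol.
Outlet amounts (n = n₀ + ν ξ):
  R: 445.9 − 1(186.5) = 259.4
  Q: 1369 − 1(186.5) = 1182
  M: 0 + 2(186.5) = 373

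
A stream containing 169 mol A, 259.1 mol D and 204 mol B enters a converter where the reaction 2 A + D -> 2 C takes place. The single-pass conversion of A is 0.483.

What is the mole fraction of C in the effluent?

0.138

A reacted = 0.483 × 169 = 81.63 mol; ν_A = −2, so ξ = 81.63/2 = 40.81 mol.
Outlet amounts (n = n₀ + ν ξ):
  A: 169 − 2(40.81) = 87.37
  D: 259.1 − 1(40.81) = 218.3
  C: 0 + 2(40.81) = 81.63
  B: 204 (inert)
Total out = 591.3 mol; y_C = 81.63 / 591.3 = 0.138.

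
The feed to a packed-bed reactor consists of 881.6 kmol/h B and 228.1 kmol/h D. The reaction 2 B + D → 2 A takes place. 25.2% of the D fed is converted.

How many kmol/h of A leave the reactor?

D reacted = 0.252 × 228.1 = 57.48 kmol/h; ν_D = −1, so ξ = 57.48/1 = 57.48 kmol/h.
Outlet amounts (n = n₀ + ν ξ):
  B: 881.6 − 2(57.48) = 766.6
  D: 228.1 − 1(57.48) = 170.6
  A: 0 + 2(57.48) = 115

115 kmol/h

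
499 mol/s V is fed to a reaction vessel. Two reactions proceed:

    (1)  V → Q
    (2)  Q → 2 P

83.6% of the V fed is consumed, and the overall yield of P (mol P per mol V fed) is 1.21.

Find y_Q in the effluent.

0.144

Conversion of V: V consumed = 1ξ₁ = 0.836 × 499 → ξ₁ = 417.2 mol/s.
Yield of P: 2ξ₂ / 499 = 1.21 → ξ₂ = 301.9 mol/s.
Outlet amounts (n = n₀ + Σ ν·ξ):
  V: 499 − 1(417.2) = 81.84
  Q: 0 + 1(417.2) − 1(301.9) = 115.3
  P: 0 + 2(301.9) = 603.8
Total out = 800.9 mol/s; y_Q = 115.3 / 800.9 = 0.1439.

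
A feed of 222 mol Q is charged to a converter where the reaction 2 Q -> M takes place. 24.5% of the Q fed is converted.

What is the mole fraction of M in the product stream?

Q reacted = 0.245 × 222 = 54.39 mol; ν_Q = −2, so ξ = 54.39/2 = 27.2 mol.
Outlet amounts (n = n₀ + ν ξ):
  Q: 222 − 2(27.2) = 167.6
  M: 0 + 1(27.2) = 27.2
Total out = 194.8 mol; y_M = 27.2 / 194.8 = 0.1396.

0.14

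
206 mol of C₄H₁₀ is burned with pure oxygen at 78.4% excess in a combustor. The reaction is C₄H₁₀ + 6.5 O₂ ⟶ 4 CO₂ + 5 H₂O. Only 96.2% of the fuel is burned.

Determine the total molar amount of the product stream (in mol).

2890 mol

Stoichiometric O₂ = 6.5 × 206 = 1339 mol; O₂ fed = 1339 × 1.784 = 2389 mol.
Fuel reacted = 0.962 × 206 → ξ = 198.2 mol.
Outlet (n = n₀ + ν ξ):
  C₄H₁₀: 206 − 1(198.2) = 7.828
  O₂: 2389 − 6.5(198.2) = 1101
  CO₂: 0 + 4(198.2) = 792.7
  H₂O: 0 + 5(198.2) = 990.9
Total out = 7.828 + 1101 + 792.7 + 990.9 = 2892 mol.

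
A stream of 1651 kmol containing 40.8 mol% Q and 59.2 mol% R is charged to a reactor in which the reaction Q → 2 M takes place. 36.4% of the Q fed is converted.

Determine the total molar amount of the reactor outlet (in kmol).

1900 kmol

Q reacted = 0.364 × 673.6 = 245.2 kmol; ν_Q = −1, so ξ = 245.2/1 = 245.2 kmol.
Outlet amounts (n = n₀ + ν ξ):
  Q: 673.6 − 1(245.2) = 428.4
  M: 0 + 2(245.2) = 490.4
  R: 977.4 (inert)
Total out = 428.4 + 490.4 + 977.4 = 1896 kmol.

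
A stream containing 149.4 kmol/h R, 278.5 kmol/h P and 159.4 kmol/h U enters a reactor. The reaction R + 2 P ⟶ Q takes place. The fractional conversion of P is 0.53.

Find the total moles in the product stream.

P reacted = 0.53 × 278.5 = 147.6 kmol/h; ν_P = −2, so ξ = 147.6/2 = 73.8 kmol/h.
Outlet amounts (n = n₀ + ν ξ):
  R: 149.4 − 1(73.8) = 75.6
  P: 278.5 − 2(73.8) = 130.9
  Q: 0 + 1(73.8) = 73.8
  U: 159.4 (inert)
Total out = 75.6 + 130.9 + 73.8 + 159.4 = 439.7 kmol/h.

440 kmol/h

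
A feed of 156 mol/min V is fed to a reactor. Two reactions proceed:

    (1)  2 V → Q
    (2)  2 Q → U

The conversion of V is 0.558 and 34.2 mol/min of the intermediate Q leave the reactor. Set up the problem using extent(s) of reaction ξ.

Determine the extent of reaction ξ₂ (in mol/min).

Conversion of V: V consumed = 2ξ₁ = 0.558 × 156 → ξ₁ = 43.52 mol/min.
Q balance: n_Q = 0 + 1ξ₁ − 2ξ₂ = 34.2 → ξ₂ = (1·43.52 − 34.2)/2 = 4.662 mol/min.
Outlet amounts (n = n₀ + Σ ν·ξ):
  V: 156 − 2(43.52) = 68.95
  Q: 0 + 1(43.52) − 2(4.662) = 34.2
  U: 0 + 1(4.662) = 4.662

ξ₂ = 4.66 mol/min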